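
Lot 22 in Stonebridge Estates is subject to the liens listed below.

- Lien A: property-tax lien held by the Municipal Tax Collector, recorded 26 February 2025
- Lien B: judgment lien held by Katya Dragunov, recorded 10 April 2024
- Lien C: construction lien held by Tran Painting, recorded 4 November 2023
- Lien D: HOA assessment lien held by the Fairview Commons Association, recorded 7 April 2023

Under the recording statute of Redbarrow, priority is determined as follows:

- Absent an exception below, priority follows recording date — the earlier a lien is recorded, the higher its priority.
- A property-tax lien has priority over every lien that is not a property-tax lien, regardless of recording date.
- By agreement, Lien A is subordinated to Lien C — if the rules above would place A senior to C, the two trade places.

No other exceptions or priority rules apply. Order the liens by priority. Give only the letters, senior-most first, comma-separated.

C, D, A, B

A, as a property-tax lien, has superpriority and ranks first.
Among the remaining liens, by effective date: D (7 April 2023), C (4 November 2023), B (10 April 2024).
Because A would otherwise rank above C, the subordination swaps them.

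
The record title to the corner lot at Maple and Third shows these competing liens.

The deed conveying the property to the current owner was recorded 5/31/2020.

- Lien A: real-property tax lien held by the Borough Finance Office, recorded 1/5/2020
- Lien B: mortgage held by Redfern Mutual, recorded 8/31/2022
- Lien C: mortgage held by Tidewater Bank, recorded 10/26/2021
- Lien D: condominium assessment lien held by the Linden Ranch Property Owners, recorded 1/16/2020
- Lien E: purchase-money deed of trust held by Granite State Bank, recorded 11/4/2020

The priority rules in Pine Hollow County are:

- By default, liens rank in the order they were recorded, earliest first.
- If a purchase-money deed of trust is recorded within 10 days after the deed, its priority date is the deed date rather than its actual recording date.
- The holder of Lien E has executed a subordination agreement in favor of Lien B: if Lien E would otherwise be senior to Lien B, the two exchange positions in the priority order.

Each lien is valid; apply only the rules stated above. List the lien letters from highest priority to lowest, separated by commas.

Effective dates after the stated exceptions: E missed the 10-day window (157 days after the deed), so its recording date stands.
By effective date: A (1/5/2020), D (1/16/2020), E (11/4/2020), C (10/26/2021), B (8/31/2022).
Because E would otherwise rank above B, the subordination swaps them.

A, D, B, C, E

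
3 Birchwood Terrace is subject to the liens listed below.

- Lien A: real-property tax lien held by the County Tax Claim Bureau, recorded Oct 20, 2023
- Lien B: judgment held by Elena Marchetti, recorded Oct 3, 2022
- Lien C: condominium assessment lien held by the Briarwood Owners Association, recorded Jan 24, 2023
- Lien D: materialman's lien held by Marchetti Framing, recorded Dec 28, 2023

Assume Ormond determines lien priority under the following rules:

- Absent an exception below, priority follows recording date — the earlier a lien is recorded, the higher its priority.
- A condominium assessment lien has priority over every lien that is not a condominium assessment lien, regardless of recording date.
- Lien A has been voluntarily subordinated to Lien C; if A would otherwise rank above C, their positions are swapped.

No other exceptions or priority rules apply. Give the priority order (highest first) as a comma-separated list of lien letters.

C, as a condominium assessment lien, has superpriority and ranks first.
Among the remaining liens, by effective date: B (Oct 3, 2022), A (Oct 20, 2023), D (Dec 28, 2023).
A already ranks below C; the subordination has no effect.

C, B, A, D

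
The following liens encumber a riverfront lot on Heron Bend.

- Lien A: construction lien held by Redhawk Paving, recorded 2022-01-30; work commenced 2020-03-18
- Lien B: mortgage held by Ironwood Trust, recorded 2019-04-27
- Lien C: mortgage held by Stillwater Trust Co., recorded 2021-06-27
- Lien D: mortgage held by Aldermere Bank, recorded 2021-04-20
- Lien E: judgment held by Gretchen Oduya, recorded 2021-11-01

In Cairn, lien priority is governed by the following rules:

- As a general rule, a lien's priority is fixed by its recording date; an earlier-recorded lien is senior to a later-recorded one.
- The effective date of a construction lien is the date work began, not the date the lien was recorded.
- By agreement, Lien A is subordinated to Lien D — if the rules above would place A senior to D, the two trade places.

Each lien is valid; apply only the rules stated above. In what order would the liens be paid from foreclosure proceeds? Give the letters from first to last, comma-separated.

B, D, A, C, E

Effective dates after the stated exceptions: A is treated as recorded 2020-03-18, the work-commencement date.
By effective date: B (2019-04-27), A (2020-03-18), D (2021-04-20), C (2021-06-27), E (2021-11-01).
A would otherwise be senior to D, so under the subordination agreement A and D exchange positions.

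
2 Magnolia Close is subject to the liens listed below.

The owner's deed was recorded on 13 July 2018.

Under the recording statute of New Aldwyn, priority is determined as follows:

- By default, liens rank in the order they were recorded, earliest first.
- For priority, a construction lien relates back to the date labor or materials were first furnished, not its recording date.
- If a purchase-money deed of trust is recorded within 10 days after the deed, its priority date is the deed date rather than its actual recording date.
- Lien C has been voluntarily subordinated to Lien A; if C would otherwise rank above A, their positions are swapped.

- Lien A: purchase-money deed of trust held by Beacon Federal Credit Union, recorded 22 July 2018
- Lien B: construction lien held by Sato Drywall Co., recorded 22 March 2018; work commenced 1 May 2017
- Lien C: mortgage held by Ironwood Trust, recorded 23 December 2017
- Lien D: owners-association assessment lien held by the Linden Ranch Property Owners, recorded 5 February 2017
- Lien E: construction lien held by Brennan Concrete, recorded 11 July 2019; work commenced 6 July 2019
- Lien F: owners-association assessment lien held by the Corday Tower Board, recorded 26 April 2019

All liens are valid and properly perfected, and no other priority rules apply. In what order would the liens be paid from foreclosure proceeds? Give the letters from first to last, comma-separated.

Adjusting effective dates: A's effective date is the deed date, 13 July 2018; B relates back to 1 May 2017 (work commenced); E relates back to 6 July 2019 (work commenced).
By effective date: D (5 February 2017), B (1 May 2017), C (23 December 2017), A (13 July 2018), F (26 April 2019), E (6 July 2019).
C would otherwise be senior to A, so under the subordination agreement C and A exchange positions.

D, B, A, C, F, E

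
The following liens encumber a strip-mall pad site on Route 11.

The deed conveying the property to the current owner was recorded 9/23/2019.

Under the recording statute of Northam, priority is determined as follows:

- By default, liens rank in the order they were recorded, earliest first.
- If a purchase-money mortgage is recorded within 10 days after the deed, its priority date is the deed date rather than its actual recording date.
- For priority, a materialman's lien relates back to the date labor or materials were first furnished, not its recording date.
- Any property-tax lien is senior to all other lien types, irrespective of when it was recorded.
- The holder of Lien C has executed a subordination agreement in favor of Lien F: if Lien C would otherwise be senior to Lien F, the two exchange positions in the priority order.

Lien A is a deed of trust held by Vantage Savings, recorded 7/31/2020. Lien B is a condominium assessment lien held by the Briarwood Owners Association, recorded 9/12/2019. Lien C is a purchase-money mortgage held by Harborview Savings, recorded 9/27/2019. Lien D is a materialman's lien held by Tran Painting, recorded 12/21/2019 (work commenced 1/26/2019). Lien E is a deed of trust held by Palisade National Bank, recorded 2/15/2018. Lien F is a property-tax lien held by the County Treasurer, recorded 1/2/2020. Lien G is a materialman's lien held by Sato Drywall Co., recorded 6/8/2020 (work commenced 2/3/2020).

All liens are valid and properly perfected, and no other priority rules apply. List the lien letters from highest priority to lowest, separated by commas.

F, E, D, B, C, G, A

Adjusting effective dates: C relates back to the deed date 9/23/2019; D relates back to 1/26/2019 (work commenced); G's effective date is 2/3/2020, when work began.
F, as a property-tax lien, has superpriority and ranks first.
Among the remaining liens, by effective date: E (2/15/2018), D (1/26/2019), B (9/12/2019), C (9/23/2019), G (2/3/2020), A (7/31/2020).
C is already junior to F, so the subordination agreement changes nothing.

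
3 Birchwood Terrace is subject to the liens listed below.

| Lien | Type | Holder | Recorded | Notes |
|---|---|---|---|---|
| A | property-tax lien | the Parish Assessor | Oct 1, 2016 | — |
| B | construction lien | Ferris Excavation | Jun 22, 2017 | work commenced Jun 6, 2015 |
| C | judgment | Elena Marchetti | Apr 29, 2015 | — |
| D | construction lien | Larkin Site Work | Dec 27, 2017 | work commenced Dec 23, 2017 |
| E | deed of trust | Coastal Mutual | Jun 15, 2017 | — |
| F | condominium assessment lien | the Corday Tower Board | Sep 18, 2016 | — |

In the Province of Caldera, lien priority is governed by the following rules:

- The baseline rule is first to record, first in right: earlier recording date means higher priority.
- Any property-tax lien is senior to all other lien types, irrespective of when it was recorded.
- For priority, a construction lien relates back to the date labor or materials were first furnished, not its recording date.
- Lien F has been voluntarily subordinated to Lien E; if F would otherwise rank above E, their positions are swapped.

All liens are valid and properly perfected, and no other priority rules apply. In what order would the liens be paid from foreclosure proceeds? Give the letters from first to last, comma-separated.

A, C, B, E, F, D

First, effective dates: B's effective date is Jun 6, 2015, when work began; D's effective date is Dec 23, 2017, when work began.
A is a property-tax lien, so it outranks all other liens regardless of date.
The other liens, earliest effective date first: C (Apr 29, 2015), B (Jun 6, 2015), F (Sep 18, 2016), E (Jun 15, 2017), D (Dec 23, 2017).
Because F would otherwise rank above E, the subordination swaps them.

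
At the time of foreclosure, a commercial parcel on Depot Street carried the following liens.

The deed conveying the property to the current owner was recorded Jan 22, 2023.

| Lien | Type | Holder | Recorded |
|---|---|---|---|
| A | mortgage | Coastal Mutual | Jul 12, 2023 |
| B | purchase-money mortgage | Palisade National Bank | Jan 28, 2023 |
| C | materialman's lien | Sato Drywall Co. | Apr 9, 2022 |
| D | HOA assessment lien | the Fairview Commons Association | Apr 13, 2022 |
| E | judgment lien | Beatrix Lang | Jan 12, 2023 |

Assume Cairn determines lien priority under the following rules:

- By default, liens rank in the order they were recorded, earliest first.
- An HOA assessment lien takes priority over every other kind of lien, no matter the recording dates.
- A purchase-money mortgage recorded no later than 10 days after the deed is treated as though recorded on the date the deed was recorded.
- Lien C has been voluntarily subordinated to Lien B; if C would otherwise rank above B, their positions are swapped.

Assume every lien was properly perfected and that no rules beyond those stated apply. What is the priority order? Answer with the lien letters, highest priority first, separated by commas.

First, effective dates: B was recorded within the 10-day window, so its effective date is the deed date Jan 22, 2023.
As an HOA assessment lien, D is senior to every other lien.
The other liens, earliest effective date first: C (Apr 9, 2022), E (Jan 12, 2023), B (Jan 22, 2023), A (Jul 12, 2023).
Because C would otherwise rank above B, the subordination swaps them.

D, B, E, C, A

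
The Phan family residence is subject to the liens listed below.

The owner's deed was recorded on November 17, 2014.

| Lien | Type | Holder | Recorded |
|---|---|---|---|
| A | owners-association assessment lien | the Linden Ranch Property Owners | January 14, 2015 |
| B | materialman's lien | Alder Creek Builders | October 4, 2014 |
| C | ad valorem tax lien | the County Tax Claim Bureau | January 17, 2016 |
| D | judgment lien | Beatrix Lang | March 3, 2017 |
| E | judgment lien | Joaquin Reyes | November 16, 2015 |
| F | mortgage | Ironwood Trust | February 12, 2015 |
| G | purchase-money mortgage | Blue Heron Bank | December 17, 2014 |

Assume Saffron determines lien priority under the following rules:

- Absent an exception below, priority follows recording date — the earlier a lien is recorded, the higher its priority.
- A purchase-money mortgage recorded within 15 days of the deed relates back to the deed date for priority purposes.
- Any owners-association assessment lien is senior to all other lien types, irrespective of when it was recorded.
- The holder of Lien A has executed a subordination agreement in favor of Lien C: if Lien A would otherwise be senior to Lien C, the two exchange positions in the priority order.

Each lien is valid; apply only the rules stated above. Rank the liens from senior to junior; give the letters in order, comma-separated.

Effective dates after the stated exceptions: G was recorded 30 days after the deed — beyond 15 days — so no relation-back applies.
As an owners-association assessment lien, A is senior to every other lien.
The other liens, earliest effective date first: B (October 4, 2014), G (December 17, 2014), F (February 12, 2015), E (November 16, 2015), C (January 17, 2016), D (March 3, 2017).
A would otherwise be senior to C, so under the subordination agreement A and C exchange positions.

C, B, G, F, E, A, D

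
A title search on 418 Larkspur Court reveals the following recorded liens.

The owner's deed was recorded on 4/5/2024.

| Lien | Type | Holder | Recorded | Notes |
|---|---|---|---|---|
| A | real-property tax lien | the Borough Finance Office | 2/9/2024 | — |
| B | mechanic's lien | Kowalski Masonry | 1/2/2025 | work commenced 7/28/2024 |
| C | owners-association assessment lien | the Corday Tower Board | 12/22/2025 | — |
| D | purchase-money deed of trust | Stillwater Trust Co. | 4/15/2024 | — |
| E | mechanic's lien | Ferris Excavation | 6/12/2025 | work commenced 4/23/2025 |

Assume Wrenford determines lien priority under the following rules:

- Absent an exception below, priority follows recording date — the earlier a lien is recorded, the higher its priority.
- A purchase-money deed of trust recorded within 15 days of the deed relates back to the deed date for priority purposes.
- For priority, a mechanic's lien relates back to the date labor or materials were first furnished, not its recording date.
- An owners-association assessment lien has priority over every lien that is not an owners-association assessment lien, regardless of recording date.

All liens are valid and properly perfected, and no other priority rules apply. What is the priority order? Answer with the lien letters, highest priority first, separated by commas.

Effective dates: B's effective date is 7/28/2024, when work began; D relates back to the deed date 4/5/2024; E relates back to 4/23/2025 (work commenced).
C, as an owners-association assessment lien, has superpriority and ranks first.
Remaining liens by effective date: A (2/9/2024), D (4/5/2024), B (7/28/2024), E (4/23/2025).

C, A, D, B, E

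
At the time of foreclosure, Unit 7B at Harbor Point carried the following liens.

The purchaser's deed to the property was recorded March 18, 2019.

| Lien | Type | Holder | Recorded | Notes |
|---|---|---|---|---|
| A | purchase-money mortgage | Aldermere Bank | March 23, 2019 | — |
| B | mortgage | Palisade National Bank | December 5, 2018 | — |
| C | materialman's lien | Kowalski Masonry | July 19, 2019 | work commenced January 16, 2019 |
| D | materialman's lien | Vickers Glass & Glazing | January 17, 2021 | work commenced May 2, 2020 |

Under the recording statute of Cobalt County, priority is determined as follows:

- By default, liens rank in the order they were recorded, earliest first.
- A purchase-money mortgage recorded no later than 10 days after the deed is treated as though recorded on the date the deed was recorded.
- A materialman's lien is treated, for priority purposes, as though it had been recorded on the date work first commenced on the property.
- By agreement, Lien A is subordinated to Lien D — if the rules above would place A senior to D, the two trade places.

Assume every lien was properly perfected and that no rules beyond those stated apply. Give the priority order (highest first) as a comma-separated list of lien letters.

Effective dates after the stated exceptions: A was recorded within the 10-day window, so its effective date is the deed date March 18, 2019; C is treated as recorded January 16, 2019, the work-commencement date; D relates back to May 2, 2020 (work commenced).
By effective date: B (December 5, 2018), C (January 16, 2019), A (March 18, 2019), D (May 2, 2020).
A is senior to D before the subordination, so the two trade places.

B, C, D, A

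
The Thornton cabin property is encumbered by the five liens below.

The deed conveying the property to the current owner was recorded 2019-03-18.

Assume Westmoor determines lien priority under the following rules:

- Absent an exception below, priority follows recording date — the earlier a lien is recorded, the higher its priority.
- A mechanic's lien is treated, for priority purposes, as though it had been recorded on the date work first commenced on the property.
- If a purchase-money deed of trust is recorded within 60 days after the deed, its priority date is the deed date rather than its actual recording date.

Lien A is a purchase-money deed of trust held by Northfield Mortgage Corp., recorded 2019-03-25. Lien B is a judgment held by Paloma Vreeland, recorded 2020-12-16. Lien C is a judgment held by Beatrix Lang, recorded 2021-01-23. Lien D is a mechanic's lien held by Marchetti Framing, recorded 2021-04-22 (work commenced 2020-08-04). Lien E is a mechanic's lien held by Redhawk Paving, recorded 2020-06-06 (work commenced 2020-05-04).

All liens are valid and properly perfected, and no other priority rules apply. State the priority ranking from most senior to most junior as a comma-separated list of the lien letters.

Adjusting effective dates: A was recorded within the 60-day window, so its effective date is the deed date 2019-03-18; D relates back to 2020-08-04 (work commenced); E's effective date is 2020-05-04, when work began.
By effective date: A (2019-03-18), E (2020-05-04), D (2020-08-04), B (2020-12-16), C (2021-01-23).

A, E, D, B, C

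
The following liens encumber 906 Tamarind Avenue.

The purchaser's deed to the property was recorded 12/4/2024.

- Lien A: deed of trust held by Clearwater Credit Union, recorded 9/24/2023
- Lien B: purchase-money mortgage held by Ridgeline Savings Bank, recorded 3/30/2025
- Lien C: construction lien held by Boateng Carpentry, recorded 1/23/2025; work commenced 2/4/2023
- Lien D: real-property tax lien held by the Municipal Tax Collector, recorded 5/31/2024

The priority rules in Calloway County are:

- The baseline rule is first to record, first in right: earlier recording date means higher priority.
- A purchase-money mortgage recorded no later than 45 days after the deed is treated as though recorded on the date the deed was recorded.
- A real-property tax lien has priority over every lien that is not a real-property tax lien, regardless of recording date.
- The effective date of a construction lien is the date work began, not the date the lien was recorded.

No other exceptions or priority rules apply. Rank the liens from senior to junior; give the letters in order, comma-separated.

Adjusting effective dates: B missed the 45-day window (116 days after the deed), so its recording date stands; C relates back to 2/4/2023 (work commenced).
D is a real-property tax lien, so it outranks all other liens regardless of date.
Ordering the rest by effective date: C (2/4/2023), A (9/24/2023), B (3/30/2025).

D, C, A, B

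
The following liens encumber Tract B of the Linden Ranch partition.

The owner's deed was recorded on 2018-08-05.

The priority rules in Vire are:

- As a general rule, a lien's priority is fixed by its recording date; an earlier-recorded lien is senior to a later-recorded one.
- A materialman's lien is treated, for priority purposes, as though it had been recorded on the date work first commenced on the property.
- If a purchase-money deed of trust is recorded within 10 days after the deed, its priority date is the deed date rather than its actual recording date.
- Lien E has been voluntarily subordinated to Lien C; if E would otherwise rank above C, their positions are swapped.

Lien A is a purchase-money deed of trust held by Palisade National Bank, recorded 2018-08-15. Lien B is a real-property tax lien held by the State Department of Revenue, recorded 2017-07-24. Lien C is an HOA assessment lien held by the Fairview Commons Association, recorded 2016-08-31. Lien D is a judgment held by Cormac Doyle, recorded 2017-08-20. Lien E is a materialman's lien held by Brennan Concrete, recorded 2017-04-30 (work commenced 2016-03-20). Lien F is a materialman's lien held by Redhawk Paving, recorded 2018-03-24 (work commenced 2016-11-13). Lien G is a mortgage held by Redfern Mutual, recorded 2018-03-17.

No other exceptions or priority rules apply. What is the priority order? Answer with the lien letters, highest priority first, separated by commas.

C, E, F, B, D, G, A

Effective dates after the stated exceptions: A relates back to the deed date 2018-08-05; E's effective date is 2016-03-20, when work began; F is treated as recorded 2016-11-13, the work-commencement date.
By effective date, earliest first: E (2016-03-20), C (2016-08-31), F (2016-11-13), B (2017-07-24), D (2017-08-20), G (2018-03-17), A (2018-08-05).
Because E would otherwise rank above C, the subordination swaps them.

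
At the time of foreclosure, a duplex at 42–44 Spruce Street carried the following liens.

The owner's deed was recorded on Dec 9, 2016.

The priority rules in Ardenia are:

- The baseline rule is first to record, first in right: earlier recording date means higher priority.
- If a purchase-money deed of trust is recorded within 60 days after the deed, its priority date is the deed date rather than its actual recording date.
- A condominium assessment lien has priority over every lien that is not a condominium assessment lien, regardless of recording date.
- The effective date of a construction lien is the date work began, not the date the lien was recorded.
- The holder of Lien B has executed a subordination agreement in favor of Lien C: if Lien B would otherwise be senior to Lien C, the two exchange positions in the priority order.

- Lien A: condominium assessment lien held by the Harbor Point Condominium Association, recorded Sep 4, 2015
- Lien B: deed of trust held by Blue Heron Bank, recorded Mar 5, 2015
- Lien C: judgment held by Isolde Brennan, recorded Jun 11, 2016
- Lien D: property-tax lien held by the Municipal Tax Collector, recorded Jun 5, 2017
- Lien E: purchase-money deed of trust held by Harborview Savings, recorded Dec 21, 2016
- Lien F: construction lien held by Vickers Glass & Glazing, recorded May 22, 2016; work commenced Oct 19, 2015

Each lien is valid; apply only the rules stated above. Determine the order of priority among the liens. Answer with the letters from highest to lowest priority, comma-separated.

A, C, F, B, E, D

Effective dates after the stated exceptions: E was recorded within the 60-day window, so its effective date is the deed date Dec 9, 2016; F relates back to Oct 19, 2015 (work commenced).
As a condominium assessment lien, A is senior to every other lien.
The other liens, earliest effective date first: B (Mar 5, 2015), F (Oct 19, 2015), C (Jun 11, 2016), E (Dec 9, 2016), D (Jun 5, 2017).
B would otherwise be senior to C, so under the subordination agreement B and C exchange positions.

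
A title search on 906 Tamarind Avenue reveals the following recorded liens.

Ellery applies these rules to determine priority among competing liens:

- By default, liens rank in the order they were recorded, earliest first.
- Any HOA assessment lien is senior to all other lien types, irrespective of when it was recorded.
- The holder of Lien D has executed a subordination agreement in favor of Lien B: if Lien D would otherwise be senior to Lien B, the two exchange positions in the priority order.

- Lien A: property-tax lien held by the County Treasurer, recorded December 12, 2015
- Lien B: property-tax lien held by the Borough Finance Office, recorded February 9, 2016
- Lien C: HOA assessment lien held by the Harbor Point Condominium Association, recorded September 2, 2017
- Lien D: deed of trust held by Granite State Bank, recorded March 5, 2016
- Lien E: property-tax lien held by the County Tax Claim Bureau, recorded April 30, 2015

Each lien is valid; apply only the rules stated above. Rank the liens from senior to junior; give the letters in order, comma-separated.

C is an HOA assessment lien and takes priority over every other lien.
Remaining liens by effective date: E (April 30, 2015), A (December 12, 2015), B (February 9, 2016), D (March 5, 2016).
Since D is not senior to B, the subordination leaves the order unchanged.

C, E, A, B, D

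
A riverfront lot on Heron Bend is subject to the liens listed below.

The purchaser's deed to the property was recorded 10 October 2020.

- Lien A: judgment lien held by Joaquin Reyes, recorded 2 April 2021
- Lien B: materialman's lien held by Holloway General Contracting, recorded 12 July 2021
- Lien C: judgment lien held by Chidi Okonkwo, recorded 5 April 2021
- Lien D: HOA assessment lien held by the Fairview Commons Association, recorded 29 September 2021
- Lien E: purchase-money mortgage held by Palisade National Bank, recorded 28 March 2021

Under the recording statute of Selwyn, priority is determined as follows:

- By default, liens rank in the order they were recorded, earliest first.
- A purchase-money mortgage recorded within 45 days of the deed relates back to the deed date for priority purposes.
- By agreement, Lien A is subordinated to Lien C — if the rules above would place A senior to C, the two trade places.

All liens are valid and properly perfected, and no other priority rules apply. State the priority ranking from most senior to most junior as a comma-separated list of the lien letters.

E, C, A, B, D

Effective dates: E was recorded 169 days after the deed — beyond 45 days — so no relation-back applies.
By effective date, earliest first: E (28 March 2021), A (2 April 2021), C (5 April 2021), B (12 July 2021), D (29 September 2021).
A would otherwise be senior to C, so under the subordination agreement A and C exchange positions.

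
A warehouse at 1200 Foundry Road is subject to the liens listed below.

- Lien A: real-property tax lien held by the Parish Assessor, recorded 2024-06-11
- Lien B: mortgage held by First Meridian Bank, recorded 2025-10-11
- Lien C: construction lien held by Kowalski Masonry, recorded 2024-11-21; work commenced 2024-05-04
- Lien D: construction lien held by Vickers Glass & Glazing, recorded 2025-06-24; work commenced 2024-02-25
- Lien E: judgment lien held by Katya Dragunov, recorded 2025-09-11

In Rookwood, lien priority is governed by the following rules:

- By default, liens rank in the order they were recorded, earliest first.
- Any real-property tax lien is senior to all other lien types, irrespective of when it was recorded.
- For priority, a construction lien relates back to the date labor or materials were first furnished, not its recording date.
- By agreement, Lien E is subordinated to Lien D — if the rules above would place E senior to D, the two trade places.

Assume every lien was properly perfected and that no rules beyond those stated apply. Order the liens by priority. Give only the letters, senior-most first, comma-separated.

First, effective dates: C is treated as recorded 2024-05-04, the work-commencement date; D's effective date is 2024-02-25, when work began.
As a real-property tax lien, A is senior to every other lien.
The other liens, earliest effective date first: D (2024-02-25), C (2024-05-04), E (2025-09-11), B (2025-10-11).
E is already junior to D, so the subordination agreement changes nothing.

A, D, C, E, B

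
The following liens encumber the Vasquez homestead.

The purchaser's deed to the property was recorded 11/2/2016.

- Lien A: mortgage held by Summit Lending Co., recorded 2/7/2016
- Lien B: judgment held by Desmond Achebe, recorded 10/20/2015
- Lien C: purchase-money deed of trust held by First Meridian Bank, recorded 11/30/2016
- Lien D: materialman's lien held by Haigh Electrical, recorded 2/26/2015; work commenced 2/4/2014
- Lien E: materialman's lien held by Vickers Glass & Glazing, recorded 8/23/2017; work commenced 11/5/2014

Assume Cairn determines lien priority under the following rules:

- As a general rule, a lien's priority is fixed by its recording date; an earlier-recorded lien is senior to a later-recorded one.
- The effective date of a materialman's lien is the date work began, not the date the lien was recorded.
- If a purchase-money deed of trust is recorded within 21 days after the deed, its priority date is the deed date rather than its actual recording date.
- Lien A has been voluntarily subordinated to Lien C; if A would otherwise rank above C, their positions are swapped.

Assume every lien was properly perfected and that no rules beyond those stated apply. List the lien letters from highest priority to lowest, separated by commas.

D, E, B, C, A

Effective dates: C was recorded 28 days after the deed — beyond 21 days — so no relation-back applies; D is treated as recorded 2/4/2014, the work-commencement date; E relates back to 11/5/2014 (work commenced).
Ordering by effective date: D (2/4/2014), E (11/5/2014), B (10/20/2015), A (2/7/2016), C (11/30/2016).
A would otherwise be senior to C, so under the subordination agreement A and C exchange positions.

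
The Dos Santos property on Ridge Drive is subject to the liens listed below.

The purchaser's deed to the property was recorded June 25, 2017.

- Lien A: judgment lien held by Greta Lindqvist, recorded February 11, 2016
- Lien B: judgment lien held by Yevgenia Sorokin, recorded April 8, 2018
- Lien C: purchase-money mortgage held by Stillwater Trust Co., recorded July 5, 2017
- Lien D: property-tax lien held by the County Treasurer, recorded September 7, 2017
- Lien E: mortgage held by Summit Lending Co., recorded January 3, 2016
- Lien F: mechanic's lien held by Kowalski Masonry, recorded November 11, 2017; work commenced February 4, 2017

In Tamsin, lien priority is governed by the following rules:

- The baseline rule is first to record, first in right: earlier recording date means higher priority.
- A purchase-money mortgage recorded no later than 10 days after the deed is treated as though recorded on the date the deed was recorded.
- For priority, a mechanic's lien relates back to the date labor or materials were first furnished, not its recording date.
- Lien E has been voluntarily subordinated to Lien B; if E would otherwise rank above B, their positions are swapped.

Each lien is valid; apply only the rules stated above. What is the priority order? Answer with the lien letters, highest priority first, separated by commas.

B, A, F, C, D, E

First, effective dates: C relates back to the deed date June 25, 2017; F is treated as recorded February 4, 2017, the work-commencement date.
By effective date, earliest first: E (January 3, 2016), A (February 11, 2016), F (February 4, 2017), C (June 25, 2017), D (September 7, 2017), B (April 8, 2018).
E is senior to B before the subordination, so the two trade places.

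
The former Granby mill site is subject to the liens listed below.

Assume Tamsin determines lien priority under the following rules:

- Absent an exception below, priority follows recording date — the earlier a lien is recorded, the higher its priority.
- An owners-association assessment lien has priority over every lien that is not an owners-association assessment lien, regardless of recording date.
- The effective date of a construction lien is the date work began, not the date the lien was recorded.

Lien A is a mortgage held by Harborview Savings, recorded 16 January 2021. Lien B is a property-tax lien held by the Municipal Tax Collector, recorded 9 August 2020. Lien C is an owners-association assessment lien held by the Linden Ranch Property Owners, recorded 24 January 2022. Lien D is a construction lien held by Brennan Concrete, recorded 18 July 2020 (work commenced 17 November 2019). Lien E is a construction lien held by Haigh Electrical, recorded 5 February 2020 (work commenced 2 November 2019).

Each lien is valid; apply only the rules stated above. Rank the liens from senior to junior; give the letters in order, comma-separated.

Effective dates: D is treated as recorded 17 November 2019, the work-commencement date; E's effective date is 2 November 2019, when work began.
C, as an owners-association assessment lien, has superpriority and ranks first.
Among the remaining liens, by effective date: E (2 November 2019), D (17 November 2019), B (9 August 2020), A (16 January 2021).

C, E, D, B, A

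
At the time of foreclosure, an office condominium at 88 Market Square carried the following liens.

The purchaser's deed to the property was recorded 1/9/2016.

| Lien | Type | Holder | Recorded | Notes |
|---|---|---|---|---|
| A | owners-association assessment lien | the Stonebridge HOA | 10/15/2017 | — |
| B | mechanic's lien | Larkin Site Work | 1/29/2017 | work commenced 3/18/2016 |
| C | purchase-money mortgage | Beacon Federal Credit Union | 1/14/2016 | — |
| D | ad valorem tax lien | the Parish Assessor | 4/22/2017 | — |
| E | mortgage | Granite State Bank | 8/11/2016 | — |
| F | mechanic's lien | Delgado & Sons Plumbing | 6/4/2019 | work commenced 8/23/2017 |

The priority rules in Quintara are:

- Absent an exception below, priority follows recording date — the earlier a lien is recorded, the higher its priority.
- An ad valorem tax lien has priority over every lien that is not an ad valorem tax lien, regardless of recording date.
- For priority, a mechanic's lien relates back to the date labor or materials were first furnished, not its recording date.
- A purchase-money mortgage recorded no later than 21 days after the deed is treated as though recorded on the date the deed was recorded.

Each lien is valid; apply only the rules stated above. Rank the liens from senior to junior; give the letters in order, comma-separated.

D, C, B, E, F, A

First, effective dates: B's effective date is 3/18/2016, when work began; C's effective date is the deed date, 1/9/2016; F relates back to 8/23/2017 (work commenced).
D is an ad valorem tax lien, so it outranks all other liens regardless of date.
The other liens, earliest effective date first: C (1/9/2016), B (3/18/2016), E (8/11/2016), F (8/23/2017), A (10/15/2017).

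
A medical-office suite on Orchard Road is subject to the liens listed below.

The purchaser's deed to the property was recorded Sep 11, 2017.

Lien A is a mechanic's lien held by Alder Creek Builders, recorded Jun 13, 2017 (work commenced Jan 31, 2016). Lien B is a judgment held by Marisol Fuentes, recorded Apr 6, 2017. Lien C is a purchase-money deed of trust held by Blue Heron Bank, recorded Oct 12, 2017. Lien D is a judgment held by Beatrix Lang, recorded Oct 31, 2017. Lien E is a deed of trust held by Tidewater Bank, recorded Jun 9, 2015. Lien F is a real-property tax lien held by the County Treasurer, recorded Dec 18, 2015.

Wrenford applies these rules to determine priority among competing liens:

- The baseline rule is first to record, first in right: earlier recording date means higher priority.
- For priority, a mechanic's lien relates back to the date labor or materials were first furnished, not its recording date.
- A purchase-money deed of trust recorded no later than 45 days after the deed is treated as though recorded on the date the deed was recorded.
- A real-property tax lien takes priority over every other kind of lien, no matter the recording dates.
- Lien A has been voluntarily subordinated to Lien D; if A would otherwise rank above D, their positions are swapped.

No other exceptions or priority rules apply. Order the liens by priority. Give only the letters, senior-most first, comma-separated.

F, E, D, B, C, A

Effective dates after the stated exceptions: A's effective date is Jan 31, 2016, when work began; C's effective date is the deed date, Sep 11, 2017.
F is a real-property tax lien and takes priority over every other lien.
Ordering the rest by effective date: E (Jun 9, 2015), A (Jan 31, 2016), B (Apr 6, 2017), C (Sep 11, 2017), D (Oct 31, 2017).
A is senior to D before the subordination, so the two trade places.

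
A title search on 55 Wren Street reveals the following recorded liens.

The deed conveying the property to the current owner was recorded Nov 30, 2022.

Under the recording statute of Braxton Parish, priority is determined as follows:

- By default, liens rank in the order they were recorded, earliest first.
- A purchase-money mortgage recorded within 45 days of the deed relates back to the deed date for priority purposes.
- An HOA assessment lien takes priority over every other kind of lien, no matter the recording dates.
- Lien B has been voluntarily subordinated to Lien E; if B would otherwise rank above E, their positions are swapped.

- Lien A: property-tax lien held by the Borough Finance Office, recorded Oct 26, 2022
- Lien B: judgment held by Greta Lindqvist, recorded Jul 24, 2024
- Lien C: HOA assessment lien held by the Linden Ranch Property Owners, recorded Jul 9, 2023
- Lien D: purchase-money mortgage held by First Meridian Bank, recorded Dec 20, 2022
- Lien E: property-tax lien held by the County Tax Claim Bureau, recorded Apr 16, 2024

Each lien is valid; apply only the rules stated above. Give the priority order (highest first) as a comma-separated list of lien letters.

C, A, D, E, B

Effective dates: D relates back to the deed date Nov 30, 2022.
C, as an HOA assessment lien, has superpriority and ranks first.
Remaining liens by effective date: A (Oct 26, 2022), D (Nov 30, 2022), E (Apr 16, 2024), B (Jul 24, 2024).
Since B is not senior to E, the subordination leaves the order unchanged.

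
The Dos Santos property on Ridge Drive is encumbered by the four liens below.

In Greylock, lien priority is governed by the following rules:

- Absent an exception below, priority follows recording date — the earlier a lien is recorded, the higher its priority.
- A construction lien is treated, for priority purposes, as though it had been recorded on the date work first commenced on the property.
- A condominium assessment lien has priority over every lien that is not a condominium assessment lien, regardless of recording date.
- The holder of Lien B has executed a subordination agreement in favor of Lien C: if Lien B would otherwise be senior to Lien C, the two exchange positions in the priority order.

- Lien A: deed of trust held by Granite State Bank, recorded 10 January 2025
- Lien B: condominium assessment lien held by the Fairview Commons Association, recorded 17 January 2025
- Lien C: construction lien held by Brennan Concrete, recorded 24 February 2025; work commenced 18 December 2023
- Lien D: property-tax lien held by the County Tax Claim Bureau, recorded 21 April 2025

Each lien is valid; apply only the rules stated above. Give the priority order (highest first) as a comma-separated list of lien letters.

Effective dates: C relates back to 18 December 2023 (work commenced).
B, as a condominium assessment lien, has superpriority and ranks first.
Remaining liens by effective date: C (18 December 2023), A (10 January 2025), D (21 April 2025).
B is senior to C before the subordination, so the two trade places.

C, B, A, D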